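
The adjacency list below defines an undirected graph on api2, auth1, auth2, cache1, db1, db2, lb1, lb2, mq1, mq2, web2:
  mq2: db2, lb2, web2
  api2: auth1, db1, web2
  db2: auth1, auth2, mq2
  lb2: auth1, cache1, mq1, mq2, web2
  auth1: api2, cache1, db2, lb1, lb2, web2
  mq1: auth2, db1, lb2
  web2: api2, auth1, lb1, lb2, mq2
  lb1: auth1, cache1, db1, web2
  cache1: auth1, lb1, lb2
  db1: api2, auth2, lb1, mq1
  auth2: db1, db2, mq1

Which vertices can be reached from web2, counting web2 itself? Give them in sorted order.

api2, auth1, auth2, cache1, db1, db2, lb1, lb2, mq1, mq2, web2

Start at web2.
Its neighbours: api2, auth1, lb1, lb2, mq2.
Then their neighbours: cache1, db1, db2, mq1.
Then next layer: auth2.
Every vertex is now reached.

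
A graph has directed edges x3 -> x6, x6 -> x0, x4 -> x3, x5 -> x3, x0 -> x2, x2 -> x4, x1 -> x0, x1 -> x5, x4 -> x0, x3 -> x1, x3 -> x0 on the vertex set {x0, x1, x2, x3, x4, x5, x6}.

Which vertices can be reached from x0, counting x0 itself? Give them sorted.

x0, x1, x2, x3, x4, x5, x6

Start at x0.
Its neighbours: x2.
Then their neighbours: x4.
Then next layer: x3.
Then next layer: x1, x6.
Then next layer: x5.
Every vertex is now reached.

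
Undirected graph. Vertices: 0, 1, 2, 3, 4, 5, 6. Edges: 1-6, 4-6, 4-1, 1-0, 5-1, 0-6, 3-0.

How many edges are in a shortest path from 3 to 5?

3

Distance 0: 3.
Distance 1: 0.
Distance 2: 1, 6.
Distance 3: 4, 5 — contains 5.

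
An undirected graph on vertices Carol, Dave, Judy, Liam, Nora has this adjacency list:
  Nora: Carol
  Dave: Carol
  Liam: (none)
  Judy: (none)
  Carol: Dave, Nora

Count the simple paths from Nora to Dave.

Nora–Carol–Dave

1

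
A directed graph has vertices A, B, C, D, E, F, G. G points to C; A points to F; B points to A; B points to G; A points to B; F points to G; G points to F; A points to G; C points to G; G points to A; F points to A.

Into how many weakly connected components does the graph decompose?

3

From A: component {A, B, C, F, G}.
From D: component {D}.
From E: component {E}.
That's 3 components.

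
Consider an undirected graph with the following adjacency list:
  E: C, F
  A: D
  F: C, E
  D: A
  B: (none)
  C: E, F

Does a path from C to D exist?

Explore from C.
Distance 1: reach E, F.
The search is exhausted without reaching D; it lies in a different component.

No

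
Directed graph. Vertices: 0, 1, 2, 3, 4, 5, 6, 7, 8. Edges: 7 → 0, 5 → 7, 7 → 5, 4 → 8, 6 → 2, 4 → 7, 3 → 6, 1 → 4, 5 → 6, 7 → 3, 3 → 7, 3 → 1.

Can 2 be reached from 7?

Explore from 7.
Distance 1: reach 0, 3, 5.
Distance 2: reach 1, 6.
Distance 3: reach 2, 4.
Found 2.

Yes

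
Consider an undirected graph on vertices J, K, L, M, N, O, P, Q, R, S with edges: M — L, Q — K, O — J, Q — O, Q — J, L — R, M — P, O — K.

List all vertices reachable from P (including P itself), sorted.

Start at P.
Its neighbours: M.
Then their neighbours: L.
Then next layer: R.
Nothing further is reachable.

L, M, P, R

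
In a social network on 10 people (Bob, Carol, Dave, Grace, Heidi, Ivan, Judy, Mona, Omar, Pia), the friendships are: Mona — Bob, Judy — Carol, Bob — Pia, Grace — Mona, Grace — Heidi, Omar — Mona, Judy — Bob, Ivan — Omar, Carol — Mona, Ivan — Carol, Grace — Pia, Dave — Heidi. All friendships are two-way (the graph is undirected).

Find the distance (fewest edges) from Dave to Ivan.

Distance 0: Dave.
Distance 1: Heidi.
Distance 2: Grace.
Distance 3: Mona, Pia.
Distance 4: Bob, Carol, Omar.
Distance 5: Ivan, Judy — contains Ivan.

5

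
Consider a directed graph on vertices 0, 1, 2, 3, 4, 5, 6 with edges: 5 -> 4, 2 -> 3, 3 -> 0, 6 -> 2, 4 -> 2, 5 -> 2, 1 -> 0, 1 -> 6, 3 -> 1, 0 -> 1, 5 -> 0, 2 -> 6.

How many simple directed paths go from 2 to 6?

2→3→0→1→6
2→3→1→6
2→6

3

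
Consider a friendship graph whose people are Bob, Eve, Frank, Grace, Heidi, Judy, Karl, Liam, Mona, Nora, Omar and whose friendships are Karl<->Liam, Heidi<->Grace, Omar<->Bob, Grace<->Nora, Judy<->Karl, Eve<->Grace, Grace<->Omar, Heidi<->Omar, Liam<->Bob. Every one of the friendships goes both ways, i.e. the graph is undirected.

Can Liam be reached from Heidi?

Yes

Explore from Heidi.
Distance 1: reach Grace, Omar.
Distance 2: reach Bob, Eve, Nora.
Distance 3: reach Liam.
Found Liam.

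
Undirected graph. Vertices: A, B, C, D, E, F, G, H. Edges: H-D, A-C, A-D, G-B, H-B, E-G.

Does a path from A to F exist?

Explore from A.
Distance 1: reach C, D.
Distance 2: reach H.
Distance 3: reach B.
Distance 4: reach G.
Distance 5: reach E.
The search is exhausted without reaching F; it lies in a different component.

No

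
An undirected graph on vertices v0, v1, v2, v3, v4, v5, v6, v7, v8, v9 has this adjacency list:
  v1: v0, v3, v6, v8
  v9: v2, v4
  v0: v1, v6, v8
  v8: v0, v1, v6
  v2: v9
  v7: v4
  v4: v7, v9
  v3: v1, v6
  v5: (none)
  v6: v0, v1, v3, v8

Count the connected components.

From v0: component {v0, v1, v3, v6, v8}.
From v2: component {v2, v4, v7, v9}.
From v5: component {v5}.
That's 3 components.

3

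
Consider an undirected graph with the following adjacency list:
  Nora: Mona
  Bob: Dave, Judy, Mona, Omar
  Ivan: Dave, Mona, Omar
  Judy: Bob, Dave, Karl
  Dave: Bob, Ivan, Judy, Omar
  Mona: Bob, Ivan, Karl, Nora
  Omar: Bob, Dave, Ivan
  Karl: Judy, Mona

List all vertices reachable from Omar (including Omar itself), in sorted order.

Bob, Dave, Ivan, Judy, Karl, Mona, Nora, Omar

Start at Omar.
Its neighbours: Bob, Dave, Ivan.
Then their neighbours: Judy, Mona.
Then next layer: Karl, Nora.
Every vertex is now reached.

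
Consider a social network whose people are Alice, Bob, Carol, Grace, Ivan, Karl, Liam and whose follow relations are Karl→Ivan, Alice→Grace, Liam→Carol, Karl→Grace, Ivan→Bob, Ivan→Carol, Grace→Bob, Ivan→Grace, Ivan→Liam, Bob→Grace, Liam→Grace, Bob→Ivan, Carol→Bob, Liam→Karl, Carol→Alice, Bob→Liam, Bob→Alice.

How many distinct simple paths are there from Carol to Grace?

9

Carol→Alice→Grace
Carol→Bob→Alice→Grace
Carol→Bob→Grace
Carol→Bob→Ivan→Grace
Carol→Bob→Ivan→Liam→Grace
Carol→Bob→Ivan→Liam→Karl→Grace
Carol→Bob→Liam→Grace
Carol→Bob→Liam→Karl→Grace
Carol→Bob→Liam→Karl→Ivan→Grace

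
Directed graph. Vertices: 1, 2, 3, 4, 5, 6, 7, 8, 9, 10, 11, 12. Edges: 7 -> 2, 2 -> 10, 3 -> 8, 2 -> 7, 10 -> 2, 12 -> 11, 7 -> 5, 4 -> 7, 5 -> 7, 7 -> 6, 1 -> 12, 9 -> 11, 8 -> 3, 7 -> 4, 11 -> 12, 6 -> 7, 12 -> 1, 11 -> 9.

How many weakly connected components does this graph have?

From 1: component {1, 9, 11, 12}.
From 2: component {2, 4, 5, 6, 7, 10}.
From 3: component {3, 8}.
That's 3 components.

3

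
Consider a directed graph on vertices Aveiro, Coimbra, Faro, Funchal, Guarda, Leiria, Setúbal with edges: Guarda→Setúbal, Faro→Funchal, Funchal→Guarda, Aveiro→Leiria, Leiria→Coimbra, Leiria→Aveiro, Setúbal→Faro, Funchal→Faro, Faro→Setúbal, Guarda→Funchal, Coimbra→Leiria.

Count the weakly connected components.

From Aveiro: component {Aveiro, Coimbra, Leiria}.
From Faro: component {Faro, Funchal, Guarda, Setúbal}.
That's 2 components.

2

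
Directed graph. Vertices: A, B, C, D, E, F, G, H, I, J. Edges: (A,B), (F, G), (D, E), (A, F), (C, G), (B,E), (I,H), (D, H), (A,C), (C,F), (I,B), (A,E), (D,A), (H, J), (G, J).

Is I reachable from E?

No

E has no outgoing edges, so nothing is reachable from it.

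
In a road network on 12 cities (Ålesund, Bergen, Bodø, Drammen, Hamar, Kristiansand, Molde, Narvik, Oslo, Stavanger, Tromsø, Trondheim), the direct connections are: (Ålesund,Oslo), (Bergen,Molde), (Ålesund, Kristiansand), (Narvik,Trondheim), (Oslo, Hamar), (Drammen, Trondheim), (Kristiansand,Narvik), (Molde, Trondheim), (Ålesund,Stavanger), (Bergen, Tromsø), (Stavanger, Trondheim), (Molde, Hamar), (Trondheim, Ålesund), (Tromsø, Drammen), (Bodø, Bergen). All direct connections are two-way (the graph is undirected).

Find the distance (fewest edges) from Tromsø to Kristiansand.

Distance 0: Tromsø.
Distance 1: Bergen, Drammen.
Distance 2: Bodø, Molde, Trondheim.
Distance 3: Ålesund, Hamar, Narvik, Stavanger.
Distance 4: Kristiansand, Oslo — contains Kristiansand.

4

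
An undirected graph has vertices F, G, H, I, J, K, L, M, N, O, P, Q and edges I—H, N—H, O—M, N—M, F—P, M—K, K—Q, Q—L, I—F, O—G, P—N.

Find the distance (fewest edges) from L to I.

Distance 0: L.
Distance 1: Q.
Distance 2: K.
Distance 3: M.
Distance 4: N, O.
Distance 5: G, H, P.
Distance 6: F, I — contains I.

6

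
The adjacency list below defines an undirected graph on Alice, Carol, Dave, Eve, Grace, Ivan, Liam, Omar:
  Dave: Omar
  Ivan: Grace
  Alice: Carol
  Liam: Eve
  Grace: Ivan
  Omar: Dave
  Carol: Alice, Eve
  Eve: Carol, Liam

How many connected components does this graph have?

From Alice: component {Alice, Carol, Eve, Liam}.
From Dave: component {Dave, Omar}.
From Grace: component {Grace, Ivan}.
That's 3 components.

3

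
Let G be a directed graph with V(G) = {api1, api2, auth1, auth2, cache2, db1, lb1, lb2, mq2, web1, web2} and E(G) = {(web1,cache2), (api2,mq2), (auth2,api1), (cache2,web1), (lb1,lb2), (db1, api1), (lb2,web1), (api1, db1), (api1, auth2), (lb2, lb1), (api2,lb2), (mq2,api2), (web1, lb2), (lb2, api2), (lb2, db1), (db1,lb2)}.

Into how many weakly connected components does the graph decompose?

From api1: component {api1, api2, auth2, cache2, db1, lb1, lb2, mq2, web1}.
From auth1: component {auth1}.
From web2: component {web2}.
That's 3 components.

3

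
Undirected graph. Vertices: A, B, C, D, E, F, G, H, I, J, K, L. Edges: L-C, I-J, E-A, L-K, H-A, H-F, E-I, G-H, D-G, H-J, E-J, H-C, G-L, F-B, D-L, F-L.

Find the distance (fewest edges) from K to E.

5

Distance 0: K.
Distance 1: L.
Distance 2: C, D, F, G.
Distance 3: B, H.
Distance 4: A, J.
Distance 5: E, I — contains E.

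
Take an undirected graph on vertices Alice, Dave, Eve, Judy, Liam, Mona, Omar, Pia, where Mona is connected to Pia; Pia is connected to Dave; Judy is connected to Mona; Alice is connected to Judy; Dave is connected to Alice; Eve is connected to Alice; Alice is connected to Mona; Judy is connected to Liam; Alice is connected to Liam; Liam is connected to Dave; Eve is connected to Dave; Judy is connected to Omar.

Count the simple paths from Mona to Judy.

Mona–Alice–Dave–Liam–Judy
Mona–Alice–Eve–Dave–Liam–Judy
Mona–Alice–Judy
Mona–Alice–Liam–Judy
Mona–Judy
Mona–Pia–Dave–Alice–Judy
Mona–Pia–Dave–Alice–Liam–Judy
Mona–Pia–Dave–Eve–Alice–Judy
Mona–Pia–Dave–Eve–Alice–Liam–Judy
Mona–Pia–Dave–Liam–Alice–Judy
Mona–Pia–Dave–Liam–Judy

11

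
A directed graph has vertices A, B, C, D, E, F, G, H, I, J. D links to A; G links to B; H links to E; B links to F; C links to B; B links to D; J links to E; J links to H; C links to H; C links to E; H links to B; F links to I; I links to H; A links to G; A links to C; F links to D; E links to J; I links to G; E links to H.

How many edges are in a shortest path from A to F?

Distance 0: A.
Distance 1: C, G.
Distance 2: B, E, H.
Distance 3: D, F, J — contains F.

3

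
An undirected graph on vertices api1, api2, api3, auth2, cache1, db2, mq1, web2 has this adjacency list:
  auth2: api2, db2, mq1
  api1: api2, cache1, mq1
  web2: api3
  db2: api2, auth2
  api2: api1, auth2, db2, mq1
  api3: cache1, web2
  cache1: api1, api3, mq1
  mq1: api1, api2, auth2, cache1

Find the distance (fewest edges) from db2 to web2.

5

Distance 0: db2.
Distance 1: api2, auth2.
Distance 2: api1, mq1.
Distance 3: cache1.
Distance 4: api3.
Distance 5: web2 — contains web2.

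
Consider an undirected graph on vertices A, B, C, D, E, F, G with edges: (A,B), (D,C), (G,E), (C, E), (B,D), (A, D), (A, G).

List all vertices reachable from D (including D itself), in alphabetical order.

Start at D.
Its neighbours: A, B, C.
Then their neighbours: E, G.
Nothing further is reachable.

A, B, C, D, E, G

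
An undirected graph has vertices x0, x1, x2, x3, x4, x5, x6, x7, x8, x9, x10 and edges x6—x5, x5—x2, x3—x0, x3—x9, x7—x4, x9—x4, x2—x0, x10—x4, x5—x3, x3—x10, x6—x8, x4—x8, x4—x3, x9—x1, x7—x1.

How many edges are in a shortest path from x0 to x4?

2

Distance 0: x0.
Distance 1: x2, x3.
Distance 2: x4, x5, x9, x10 — contains x4.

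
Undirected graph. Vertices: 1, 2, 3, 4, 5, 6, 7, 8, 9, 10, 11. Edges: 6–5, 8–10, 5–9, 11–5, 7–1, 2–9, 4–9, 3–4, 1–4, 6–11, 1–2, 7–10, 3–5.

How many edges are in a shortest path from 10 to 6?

Distance 0: 10.
Distance 1: 7, 8.
Distance 2: 1.
Distance 3: 2, 4.
Distance 4: 3, 9.
Distance 5: 5.
Distance 6: 6, 11 — contains 6.

6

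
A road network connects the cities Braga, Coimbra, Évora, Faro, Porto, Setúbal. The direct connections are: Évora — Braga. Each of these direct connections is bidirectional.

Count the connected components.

5

From Braga: component {Braga, Évora}.
From Coimbra: component {Coimbra}.
From Faro: component {Faro}.
From Porto: component {Porto}.
From Setúbal: component {Setúbal}.
That's 5 components.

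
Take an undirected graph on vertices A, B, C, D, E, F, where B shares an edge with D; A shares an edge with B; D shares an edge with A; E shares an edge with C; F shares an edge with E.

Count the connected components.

From A: component {A, B, D}.
From C: component {C, E, F}.
That's 2 components.

2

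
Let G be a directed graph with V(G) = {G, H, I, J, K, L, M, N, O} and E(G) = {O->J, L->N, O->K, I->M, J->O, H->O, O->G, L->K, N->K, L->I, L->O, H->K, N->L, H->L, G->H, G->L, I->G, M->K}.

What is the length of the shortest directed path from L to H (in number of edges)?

3

Distance 0: L.
Distance 1: I, K, N, O.
Distance 2: G, J, M.
Distance 3: H — contains H.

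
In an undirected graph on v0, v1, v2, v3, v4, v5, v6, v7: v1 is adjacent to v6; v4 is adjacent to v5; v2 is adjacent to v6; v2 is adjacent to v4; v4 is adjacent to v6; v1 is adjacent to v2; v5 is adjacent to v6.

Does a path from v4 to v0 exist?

Explore from v4.
Distance 1: reach v2, v5, v6.
Distance 2: reach v1.
The search is exhausted without reaching v0; it lies in a different component.

No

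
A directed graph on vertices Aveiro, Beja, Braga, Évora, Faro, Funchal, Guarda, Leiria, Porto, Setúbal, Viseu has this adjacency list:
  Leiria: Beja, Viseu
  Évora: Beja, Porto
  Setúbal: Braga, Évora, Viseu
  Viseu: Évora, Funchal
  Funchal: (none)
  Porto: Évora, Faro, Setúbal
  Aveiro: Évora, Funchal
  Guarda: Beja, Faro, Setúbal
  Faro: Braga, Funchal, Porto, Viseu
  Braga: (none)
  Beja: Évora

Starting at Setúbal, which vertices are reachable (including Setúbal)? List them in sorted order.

Beja, Braga, Évora, Faro, Funchal, Porto, Setúbal, Viseu

Start at Setúbal.
Its neighbours: Braga, Évora, Viseu.
Then their neighbours: Beja, Funchal, Porto.
Then next layer: Faro.
Nothing further is reachable.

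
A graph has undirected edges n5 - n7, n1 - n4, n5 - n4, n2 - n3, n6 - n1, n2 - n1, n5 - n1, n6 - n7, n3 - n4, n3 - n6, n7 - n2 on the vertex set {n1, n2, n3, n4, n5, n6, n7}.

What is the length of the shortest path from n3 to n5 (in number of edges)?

Distance 0: n3.
Distance 1: n2, n4, n6.
Distance 2: n1, n5, n7 — contains n5.

2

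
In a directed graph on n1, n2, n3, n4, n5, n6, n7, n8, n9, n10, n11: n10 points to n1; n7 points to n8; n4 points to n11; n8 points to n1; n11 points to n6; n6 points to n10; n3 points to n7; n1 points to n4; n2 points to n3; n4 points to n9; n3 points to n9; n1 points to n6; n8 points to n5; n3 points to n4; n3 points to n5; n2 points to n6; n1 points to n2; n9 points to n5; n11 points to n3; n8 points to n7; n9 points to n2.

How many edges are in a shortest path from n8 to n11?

Distance 0: n8.
Distance 1: n1, n5, n7.
Distance 2: n2, n4, n6.
Distance 3: n3, n9, n10, n11 — contains n11.

3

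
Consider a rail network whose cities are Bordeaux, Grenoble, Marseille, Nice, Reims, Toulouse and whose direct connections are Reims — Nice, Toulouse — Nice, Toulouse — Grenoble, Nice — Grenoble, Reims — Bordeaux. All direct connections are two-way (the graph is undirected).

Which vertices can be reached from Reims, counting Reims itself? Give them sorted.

Start at Reims.
Its neighbours: Bordeaux, Nice.
Then their neighbours: Grenoble, Toulouse.
Nothing further is reachable.

Bordeaux, Grenoble, Nice, Reims, Toulouse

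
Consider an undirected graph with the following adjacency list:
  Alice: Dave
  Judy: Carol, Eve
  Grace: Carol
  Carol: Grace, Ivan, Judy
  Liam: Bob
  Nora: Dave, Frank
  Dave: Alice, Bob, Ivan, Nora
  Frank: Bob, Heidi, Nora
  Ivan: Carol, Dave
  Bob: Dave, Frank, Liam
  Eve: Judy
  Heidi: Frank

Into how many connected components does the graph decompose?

1

From Alice: component {Alice, Bob, Carol, Dave, Eve, Frank, Grace, Heidi, Ivan, Judy, Liam, Nora}.
That's 1 component.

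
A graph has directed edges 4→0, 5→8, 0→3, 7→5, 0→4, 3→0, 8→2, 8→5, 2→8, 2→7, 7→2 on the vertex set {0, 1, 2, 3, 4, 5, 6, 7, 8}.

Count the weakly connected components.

4

From 0: component {0, 3, 4}.
From 1: component {1}.
From 2: component {2, 5, 7, 8}.
From 6: component {6}.
That's 4 components.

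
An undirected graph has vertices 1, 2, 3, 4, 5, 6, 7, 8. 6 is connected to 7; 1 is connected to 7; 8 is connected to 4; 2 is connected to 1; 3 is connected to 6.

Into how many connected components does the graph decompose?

3

From 1: component {1, 2, 3, 6, 7}.
From 4: component {4, 8}.
From 5: component {5}.
That's 3 components.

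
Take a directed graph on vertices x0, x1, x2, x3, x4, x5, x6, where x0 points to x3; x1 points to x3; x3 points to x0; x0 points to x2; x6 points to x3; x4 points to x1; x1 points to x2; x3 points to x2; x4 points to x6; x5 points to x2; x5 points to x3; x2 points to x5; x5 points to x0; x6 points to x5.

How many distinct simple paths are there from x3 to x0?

x3→x0
x3→x2→x5→x0

2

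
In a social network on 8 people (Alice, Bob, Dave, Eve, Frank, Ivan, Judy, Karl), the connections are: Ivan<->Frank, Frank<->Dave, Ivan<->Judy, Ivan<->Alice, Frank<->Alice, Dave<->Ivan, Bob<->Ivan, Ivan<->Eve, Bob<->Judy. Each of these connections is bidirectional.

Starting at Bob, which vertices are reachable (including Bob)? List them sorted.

Alice, Bob, Dave, Eve, Frank, Ivan, Judy

Start at Bob.
Its neighbours: Ivan, Judy.
Then their neighbours: Alice, Dave, Eve, Frank.
Nothing further is reachable.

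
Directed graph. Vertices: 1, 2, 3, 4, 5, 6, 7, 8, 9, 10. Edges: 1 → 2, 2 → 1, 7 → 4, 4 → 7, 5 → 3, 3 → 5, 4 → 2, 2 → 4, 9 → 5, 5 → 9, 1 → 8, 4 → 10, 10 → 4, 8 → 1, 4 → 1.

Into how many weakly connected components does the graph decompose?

From 1: component {1, 2, 4, 7, 8, 10}.
From 3: component {3, 5, 9}.
From 6: component {6}.
That's 3 components.

3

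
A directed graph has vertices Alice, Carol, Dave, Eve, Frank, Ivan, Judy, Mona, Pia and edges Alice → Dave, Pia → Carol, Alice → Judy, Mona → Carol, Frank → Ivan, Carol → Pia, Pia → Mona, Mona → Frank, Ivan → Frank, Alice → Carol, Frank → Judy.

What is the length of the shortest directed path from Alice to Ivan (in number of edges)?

Distance 0: Alice.
Distance 1: Carol, Dave, Judy.
Distance 2: Pia.
Distance 3: Mona.
Distance 4: Frank.
Distance 5: Ivan — contains Ivan.

5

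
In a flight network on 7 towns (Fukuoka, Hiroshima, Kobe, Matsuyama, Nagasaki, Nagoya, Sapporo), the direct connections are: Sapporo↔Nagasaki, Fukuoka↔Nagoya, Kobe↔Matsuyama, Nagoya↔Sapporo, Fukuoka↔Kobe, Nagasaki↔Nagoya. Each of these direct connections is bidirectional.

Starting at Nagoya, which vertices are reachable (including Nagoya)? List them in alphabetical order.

Start at Nagoya.
Its neighbours: Fukuoka, Nagasaki, Sapporo.
Then their neighbours: Kobe.
Then next layer: Matsuyama.
Nothing further is reachable.

Fukuoka, Kobe, Matsuyama, Nagasaki, Nagoya, Sapporo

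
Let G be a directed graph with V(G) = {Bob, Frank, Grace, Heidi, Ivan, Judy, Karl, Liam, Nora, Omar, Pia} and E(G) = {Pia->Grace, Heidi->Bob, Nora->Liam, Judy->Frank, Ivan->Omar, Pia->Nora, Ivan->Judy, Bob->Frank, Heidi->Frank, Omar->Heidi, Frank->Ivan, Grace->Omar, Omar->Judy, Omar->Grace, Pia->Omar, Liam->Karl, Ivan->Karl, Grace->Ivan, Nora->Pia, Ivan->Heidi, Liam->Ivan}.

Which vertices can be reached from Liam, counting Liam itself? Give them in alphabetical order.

Start at Liam.
Its neighbours: Ivan, Karl.
Then their neighbours: Heidi, Judy, Omar.
Then next layer: Bob, Frank, Grace.
Nothing further is reachable.

Bob, Frank, Grace, Heidi, Ivan, Judy, Karl, Liam, Omar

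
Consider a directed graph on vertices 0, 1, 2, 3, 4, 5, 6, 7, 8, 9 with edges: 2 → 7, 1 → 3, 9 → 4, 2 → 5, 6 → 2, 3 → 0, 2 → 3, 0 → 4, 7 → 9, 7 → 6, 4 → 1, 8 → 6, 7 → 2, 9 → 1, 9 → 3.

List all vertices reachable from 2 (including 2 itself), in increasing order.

0, 1, 2, 3, 4, 5, 6, 7, 9

Start at 2.
Its neighbours: 3, 5, 7.
Then their neighbours: 0, 6, 9.
Then next layer: 1, 4.
Nothing further is reachable.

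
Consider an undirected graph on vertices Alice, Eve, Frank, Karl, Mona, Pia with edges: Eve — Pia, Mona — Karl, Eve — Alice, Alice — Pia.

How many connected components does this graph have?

From Alice: component {Alice, Eve, Pia}.
From Frank: component {Frank}.
From Karl: component {Karl, Mona}.
That's 3 components.

3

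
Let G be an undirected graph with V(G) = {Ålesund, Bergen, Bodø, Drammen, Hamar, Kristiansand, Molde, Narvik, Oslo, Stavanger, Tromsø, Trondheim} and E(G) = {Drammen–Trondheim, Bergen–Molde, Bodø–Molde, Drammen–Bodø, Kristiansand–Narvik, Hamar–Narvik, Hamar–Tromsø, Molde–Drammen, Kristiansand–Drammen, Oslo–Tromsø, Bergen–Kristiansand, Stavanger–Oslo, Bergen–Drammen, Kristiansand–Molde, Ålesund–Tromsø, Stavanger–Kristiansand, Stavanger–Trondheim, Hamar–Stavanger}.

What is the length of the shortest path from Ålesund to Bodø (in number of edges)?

6

Distance 0: Ålesund.
Distance 1: Tromsø.
Distance 2: Hamar, Oslo.
Distance 3: Narvik, Stavanger.
Distance 4: Kristiansand, Trondheim.
Distance 5: Bergen, Drammen, Molde.
Distance 6: Bodø — contains Bodø.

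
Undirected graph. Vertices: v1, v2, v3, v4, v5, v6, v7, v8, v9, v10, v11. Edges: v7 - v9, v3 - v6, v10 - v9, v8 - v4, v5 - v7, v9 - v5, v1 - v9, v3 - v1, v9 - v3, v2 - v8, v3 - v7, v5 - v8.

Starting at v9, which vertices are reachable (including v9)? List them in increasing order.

Start at v9.
Its neighbours: v1, v3, v5, v7, v10.
Then their neighbours: v6, v8.
Then next layer: v2, v4.
Nothing further is reachable.

v1, v2, v3, v4, v5, v6, v7, v8, v9, v10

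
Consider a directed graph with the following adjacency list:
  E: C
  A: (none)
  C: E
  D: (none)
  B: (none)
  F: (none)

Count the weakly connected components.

5

From A: component {A}.
From B: component {B}.
From C: component {C, E}.
From D: component {D}.
From F: component {F}.
That's 5 components.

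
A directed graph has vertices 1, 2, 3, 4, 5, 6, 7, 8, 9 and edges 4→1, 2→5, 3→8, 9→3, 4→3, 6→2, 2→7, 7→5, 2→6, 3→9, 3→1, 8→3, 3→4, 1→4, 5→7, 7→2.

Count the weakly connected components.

2

From 1: component {1, 3, 4, 8, 9}.
From 2: component {2, 5, 6, 7}.
That's 2 components.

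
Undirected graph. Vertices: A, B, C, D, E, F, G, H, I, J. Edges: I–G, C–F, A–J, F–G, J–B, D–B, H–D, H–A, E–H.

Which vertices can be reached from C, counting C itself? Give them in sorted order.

Start at C.
Its neighbours: F.
Then their neighbours: G.
Then next layer: I.
Nothing further is reachable.

C, F, G, I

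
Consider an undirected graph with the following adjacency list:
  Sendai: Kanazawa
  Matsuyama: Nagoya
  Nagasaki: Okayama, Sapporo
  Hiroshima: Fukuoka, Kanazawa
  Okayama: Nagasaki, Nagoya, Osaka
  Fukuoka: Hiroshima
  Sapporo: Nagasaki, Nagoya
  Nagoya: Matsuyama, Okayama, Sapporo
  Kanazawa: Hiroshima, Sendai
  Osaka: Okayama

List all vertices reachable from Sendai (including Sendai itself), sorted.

Fukuoka, Hiroshima, Kanazawa, Sendai

Start at Sendai.
Its neighbours: Kanazawa.
Then their neighbours: Hiroshima.
Then next layer: Fukuoka.
Nothing further is reachable.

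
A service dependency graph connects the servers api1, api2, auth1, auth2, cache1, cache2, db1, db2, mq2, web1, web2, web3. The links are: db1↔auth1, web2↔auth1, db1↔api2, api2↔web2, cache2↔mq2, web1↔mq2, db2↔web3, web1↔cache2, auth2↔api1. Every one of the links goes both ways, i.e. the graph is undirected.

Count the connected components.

From api1: component {api1, auth2}.
From api2: component {api2, auth1, db1, web2}.
From cache1: component {cache1}.
From cache2: component {cache2, mq2, web1}.
From db2: component {db2, web3}.
That's 5 components.

5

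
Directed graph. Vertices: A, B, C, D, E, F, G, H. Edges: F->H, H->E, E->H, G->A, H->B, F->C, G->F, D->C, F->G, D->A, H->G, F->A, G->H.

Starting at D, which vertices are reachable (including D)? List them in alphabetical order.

Start at D.
Its neighbours: A, C.
Nothing further is reachable.

A, C, D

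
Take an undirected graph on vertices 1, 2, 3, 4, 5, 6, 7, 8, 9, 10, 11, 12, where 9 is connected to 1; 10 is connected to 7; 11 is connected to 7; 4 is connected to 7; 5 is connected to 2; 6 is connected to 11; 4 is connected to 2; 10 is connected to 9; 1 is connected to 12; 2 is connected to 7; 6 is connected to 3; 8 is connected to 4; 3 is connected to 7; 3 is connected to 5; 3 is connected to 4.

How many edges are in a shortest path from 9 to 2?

3

Distance 0: 9.
Distance 1: 1, 10.
Distance 2: 7, 12.
Distance 3: 2, 3, 4, 11 — contains 2.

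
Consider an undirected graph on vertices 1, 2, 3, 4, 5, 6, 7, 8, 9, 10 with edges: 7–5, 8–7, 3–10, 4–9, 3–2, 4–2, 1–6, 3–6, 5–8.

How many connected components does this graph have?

From 1: component {1, 2, 3, 4, 6, 9, 10}.
From 5: component {5, 7, 8}.
That's 2 components.

2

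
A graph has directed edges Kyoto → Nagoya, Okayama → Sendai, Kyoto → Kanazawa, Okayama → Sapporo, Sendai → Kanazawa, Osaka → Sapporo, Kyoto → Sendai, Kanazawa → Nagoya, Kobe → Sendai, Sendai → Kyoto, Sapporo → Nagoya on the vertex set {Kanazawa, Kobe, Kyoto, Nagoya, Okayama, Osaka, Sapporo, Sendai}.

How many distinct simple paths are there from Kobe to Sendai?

Kobe→Sendai

1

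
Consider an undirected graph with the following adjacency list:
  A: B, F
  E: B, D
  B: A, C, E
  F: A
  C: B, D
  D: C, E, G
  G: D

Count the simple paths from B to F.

B–A–F

1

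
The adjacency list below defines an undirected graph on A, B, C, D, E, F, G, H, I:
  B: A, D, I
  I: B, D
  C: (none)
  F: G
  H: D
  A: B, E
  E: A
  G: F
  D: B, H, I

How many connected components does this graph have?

From A: component {A, B, D, E, H, I}.
From C: component {C}.
From F: component {F, G}.
That's 3 components.

3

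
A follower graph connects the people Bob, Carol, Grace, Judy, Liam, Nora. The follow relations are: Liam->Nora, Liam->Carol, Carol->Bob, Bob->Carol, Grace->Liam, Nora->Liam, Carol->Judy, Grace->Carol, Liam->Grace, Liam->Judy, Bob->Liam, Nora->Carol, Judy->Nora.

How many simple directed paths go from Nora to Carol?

Nora→Carol
Nora→Liam→Carol
Nora→Liam→Grace→Carol

3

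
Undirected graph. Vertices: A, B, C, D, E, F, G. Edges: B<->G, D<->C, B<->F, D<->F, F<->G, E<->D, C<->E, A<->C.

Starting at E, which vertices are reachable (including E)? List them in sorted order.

A, B, C, D, E, F, G

Start at E.
Its neighbours: C, D.
Then their neighbours: A, F.
Then next layer: B, G.
Every vertex is now reached.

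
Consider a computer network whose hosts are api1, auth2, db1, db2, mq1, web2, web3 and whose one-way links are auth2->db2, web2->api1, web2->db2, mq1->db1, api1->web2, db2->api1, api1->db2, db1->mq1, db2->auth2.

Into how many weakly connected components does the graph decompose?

3

From api1: component {api1, auth2, db2, web2}.
From db1: component {db1, mq1}.
From web3: component {web3}.
That's 3 components.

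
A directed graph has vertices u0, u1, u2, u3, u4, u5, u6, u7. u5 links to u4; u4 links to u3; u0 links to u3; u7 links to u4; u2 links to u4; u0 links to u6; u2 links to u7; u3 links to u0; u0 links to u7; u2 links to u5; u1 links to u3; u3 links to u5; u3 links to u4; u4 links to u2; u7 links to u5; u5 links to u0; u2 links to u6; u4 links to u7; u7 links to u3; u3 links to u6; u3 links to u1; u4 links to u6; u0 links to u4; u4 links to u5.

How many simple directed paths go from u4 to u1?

u4→u2→u5→u0→u3→u1
u4→u2→u5→u0→u7→u3→u1
u4→u2→u7→u3→u1
u4→u2→u7→u5→u0→u3→u1
u4→u3→u1
u4→u5→u0→u3→u1
u4→u5→u0→u7→u3→u1
u4→u7→u3→u1
u4→u7→u5→u0→u3→u1

9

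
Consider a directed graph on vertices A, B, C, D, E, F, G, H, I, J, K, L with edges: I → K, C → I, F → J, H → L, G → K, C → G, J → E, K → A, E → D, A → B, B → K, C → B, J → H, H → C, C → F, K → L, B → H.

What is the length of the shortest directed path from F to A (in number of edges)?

6

Distance 0: F.
Distance 1: J.
Distance 2: E, H.
Distance 3: C, D, L.
Distance 4: B, G, I.
Distance 5: K.
Distance 6: A — contains A.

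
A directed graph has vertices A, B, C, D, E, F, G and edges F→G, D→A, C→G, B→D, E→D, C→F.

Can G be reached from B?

No

Explore from B.
Distance 1: reach D.
Distance 2: reach A.
The search from B is exhausted; no directed path reaches G.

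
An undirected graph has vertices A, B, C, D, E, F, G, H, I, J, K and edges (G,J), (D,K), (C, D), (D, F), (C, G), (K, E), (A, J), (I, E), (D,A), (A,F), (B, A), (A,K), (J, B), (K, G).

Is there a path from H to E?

H has no edges, so nothing is reachable from it.

No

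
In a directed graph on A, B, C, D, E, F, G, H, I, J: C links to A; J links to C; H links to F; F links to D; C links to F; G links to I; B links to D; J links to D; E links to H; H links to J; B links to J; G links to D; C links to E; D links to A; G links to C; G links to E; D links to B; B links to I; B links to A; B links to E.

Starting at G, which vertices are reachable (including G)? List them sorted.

A, B, C, D, E, F, G, H, I, J

Start at G.
Its neighbours: C, D, E, I.
Then their neighbours: A, B, F, H.
Then next layer: J.
Every vertex is now reached.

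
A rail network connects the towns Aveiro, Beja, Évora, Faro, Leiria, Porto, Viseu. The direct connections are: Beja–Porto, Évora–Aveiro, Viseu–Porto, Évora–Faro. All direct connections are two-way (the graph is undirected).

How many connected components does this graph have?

3

From Aveiro: component {Aveiro, Évora, Faro}.
From Beja: component {Beja, Porto, Viseu}.
From Leiria: component {Leiria}.
That's 3 components.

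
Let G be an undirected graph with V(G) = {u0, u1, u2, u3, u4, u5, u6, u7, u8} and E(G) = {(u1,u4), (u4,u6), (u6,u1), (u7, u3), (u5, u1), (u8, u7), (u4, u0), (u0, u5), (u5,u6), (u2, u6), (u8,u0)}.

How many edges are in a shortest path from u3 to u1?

5

Distance 0: u3.
Distance 1: u7.
Distance 2: u8.
Distance 3: u0.
Distance 4: u4, u5.
Distance 5: u1, u6 — contains u1.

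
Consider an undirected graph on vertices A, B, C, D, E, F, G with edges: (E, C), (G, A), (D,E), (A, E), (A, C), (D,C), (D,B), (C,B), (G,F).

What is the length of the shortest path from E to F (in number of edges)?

3

Distance 0: E.
Distance 1: A, C, D.
Distance 2: B, G.
Distance 3: F — contains F.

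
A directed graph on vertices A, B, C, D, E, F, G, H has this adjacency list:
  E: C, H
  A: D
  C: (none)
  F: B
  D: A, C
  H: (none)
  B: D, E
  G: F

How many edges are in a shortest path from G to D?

3

Distance 0: G.
Distance 1: F.
Distance 2: B.
Distance 3: D, E — contains D.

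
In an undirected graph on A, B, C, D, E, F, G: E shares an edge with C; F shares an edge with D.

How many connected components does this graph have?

From A: component {A}.
From B: component {B}.
From C: component {C, E}.
From D: component {D, F}.
From G: component {G}.
That's 5 components.

5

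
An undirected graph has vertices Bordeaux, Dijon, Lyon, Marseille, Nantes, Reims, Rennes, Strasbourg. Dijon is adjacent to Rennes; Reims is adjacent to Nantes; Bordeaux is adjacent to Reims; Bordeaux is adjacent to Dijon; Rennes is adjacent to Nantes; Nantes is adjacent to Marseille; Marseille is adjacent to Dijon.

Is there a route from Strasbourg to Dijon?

No

Strasbourg has no edges, so nothing is reachable from it.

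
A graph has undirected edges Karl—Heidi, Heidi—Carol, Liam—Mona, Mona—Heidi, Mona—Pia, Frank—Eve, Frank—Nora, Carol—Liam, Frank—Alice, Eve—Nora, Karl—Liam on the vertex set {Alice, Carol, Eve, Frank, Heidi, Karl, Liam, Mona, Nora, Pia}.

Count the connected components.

2

From Alice: component {Alice, Eve, Frank, Nora}.
From Carol: component {Carol, Heidi, Karl, Liam, Mona, Pia}.
That's 2 components.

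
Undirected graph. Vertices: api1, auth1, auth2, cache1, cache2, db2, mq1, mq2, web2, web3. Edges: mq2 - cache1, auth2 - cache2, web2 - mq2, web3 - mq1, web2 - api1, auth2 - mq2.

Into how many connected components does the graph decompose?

From api1: component {api1, auth2, cache1, cache2, mq2, web2}.
From auth1: component {auth1}.
From db2: component {db2}.
From mq1: component {mq1, web3}.
That's 4 components.

4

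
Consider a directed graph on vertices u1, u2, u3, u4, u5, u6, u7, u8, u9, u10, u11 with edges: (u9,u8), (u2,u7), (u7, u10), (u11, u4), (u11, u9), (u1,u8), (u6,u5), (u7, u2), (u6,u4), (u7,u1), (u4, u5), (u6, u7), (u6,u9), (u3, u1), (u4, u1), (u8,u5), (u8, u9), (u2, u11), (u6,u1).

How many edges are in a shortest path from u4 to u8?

2

Distance 0: u4.
Distance 1: u1, u5.
Distance 2: u8 — contains u8.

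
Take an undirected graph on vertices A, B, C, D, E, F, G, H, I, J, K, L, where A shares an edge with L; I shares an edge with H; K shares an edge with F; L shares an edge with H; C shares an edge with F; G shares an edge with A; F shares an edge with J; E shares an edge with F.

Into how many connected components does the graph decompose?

4

From A: component {A, G, H, I, L}.
From B: component {B}.
From C: component {C, E, F, J, K}.
From D: component {D}.
That's 4 components.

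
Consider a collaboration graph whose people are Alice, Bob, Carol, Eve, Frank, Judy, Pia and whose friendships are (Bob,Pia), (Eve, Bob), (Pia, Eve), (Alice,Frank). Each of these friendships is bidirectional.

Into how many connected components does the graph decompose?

4

From Alice: component {Alice, Frank}.
From Bob: component {Bob, Eve, Pia}.
From Carol: component {Carol}.
From Judy: component {Judy}.
That's 4 components.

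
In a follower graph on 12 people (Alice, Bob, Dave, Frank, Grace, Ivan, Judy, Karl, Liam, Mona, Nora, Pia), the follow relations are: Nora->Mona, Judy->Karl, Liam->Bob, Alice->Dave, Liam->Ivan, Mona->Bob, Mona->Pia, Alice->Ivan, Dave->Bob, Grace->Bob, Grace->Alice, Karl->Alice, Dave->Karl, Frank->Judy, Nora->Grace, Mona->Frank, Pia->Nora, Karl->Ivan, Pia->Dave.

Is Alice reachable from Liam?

Explore from Liam.
Distance 1: reach Bob, Ivan.
The search from Liam is exhausted; no directed path reaches Alice.

No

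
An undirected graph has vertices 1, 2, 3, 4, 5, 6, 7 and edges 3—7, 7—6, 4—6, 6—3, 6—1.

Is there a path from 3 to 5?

Explore from 3.
Distance 1: reach 6, 7.
Distance 2: reach 1, 4.
The search is exhausted without reaching 5; it lies in a different component.

No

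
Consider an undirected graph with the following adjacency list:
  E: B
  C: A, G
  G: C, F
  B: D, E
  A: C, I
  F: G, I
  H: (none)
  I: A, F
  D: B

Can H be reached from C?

No

Explore from C.
Distance 1: reach A, G.
Distance 2: reach F, I.
The search is exhausted without reaching H; it lies in a different component.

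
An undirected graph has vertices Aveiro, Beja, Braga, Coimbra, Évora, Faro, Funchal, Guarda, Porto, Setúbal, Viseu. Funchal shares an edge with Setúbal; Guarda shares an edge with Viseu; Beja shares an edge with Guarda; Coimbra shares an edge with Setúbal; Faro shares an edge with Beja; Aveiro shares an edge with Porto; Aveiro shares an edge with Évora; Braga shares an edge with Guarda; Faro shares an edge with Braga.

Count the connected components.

3

From Aveiro: component {Aveiro, Évora, Porto}.
From Beja: component {Beja, Braga, Faro, Guarda, Viseu}.
From Coimbra: component {Coimbra, Funchal, Setúbal}.
That's 3 components.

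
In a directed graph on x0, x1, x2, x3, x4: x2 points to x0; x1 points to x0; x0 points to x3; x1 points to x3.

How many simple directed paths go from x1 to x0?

x1→x0

1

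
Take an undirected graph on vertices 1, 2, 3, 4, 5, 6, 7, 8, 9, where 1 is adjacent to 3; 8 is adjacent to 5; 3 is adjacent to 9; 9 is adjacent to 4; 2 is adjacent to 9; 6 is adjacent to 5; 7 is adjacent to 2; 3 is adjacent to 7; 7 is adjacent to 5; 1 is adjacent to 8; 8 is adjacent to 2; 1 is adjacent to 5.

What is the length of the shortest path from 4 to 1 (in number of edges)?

3

Distance 0: 4.
Distance 1: 9.
Distance 2: 2, 3.
Distance 3: 1, 7, 8 — contains 1.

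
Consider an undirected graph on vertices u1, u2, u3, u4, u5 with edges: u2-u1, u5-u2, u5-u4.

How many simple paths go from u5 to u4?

u5–u4

1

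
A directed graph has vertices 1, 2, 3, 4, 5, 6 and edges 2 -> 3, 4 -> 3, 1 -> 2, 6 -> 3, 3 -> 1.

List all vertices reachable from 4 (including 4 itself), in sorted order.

Start at 4.
Its neighbours: 3.
Then their neighbours: 1.
Then next layer: 2.
Nothing further is reachable.

1, 2, 3, 4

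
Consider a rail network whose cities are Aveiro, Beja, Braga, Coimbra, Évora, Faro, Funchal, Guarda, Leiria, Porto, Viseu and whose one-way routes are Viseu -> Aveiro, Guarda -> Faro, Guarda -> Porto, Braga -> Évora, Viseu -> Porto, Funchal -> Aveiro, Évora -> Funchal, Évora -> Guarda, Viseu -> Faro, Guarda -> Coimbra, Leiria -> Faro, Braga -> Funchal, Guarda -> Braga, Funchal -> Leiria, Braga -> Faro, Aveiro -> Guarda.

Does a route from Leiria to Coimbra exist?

No

Explore from Leiria.
Distance 1: reach Faro.
The search from Leiria is exhausted; no directed path reaches Coimbra.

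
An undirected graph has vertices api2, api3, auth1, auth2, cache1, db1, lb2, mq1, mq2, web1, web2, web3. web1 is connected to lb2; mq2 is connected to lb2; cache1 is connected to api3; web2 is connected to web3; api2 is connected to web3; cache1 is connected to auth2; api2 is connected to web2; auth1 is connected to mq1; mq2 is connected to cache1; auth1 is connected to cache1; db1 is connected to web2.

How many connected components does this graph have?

From api2: component {api2, db1, web2, web3}.
From api3: component {api3, auth1, auth2, cache1, lb2, mq1, mq2, web1}.
That's 2 components.

2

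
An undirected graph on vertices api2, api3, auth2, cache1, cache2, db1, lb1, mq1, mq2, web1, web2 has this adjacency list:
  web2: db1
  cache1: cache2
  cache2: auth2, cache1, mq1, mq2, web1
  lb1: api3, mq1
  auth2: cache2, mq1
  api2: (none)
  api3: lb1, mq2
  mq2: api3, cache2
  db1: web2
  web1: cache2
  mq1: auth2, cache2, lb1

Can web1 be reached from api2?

api2 has no edges, so nothing is reachable from it.

No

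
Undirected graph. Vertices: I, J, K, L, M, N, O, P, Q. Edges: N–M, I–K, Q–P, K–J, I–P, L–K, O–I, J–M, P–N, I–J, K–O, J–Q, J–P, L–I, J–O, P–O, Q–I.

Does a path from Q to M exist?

Yes

Explore from Q.
Distance 1: reach I, J, P.
Distance 2: reach K, L, M, N, O.
Found M.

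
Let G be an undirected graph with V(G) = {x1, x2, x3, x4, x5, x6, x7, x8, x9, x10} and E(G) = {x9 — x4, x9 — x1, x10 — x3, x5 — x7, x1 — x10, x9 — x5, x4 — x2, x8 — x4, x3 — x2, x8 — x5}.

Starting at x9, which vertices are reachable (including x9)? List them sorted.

x1, x2, x3, x4, x5, x7, x8, x9, x10

Start at x9.
Its neighbours: x1, x4, x5.
Then their neighbours: x2, x7, x8, x10.
Then next layer: x3.
Nothing further is reachable.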